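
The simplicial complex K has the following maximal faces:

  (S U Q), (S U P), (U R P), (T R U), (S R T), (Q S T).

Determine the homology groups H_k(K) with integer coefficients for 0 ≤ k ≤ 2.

H_0 ≅ Z,  H_1 ≅ Z,  H_2 = 0.

K has 6 vertices, 12 edges, 6 triangles.
rank ∂_0 = 0, rank ∂_1 = 5 ⇒ b_0 = 6 − 0 − 5 = 1; all invariant factors of ∂_1 are 1 so no torsion. So H_0 = Z.
rank ∂_1 = 5, rank ∂_2 = 6 ⇒ b_1 = 12 − 5 − 6 = 1; all invariant factors of ∂_2 are 1 so no torsion. So H_1 = Z.
rank ∂_2 = 6, rank ∂_3 = 0 ⇒ b_2 = 6 − 6 − 0 = 0. So H_2 = 0.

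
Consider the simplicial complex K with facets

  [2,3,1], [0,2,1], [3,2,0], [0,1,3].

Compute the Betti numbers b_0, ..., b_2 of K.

b_0 = 1, b_1 = 0, b_2 = 1.

Take the total order 0 < 1 < 2 < 3 on the vertex set. Then K (dimension 2) consists of the simplices:

  0-simplices (4): [0], [1], [2], [3]
  1-simplices (6): [0,1], [0,2], [0,3], [1,2], [1,3], [2,3]
  2-simplices (4): [0,1,2], [0,1,3], [0,2,3], [1,2,3]

so the chain groups are C_0 ≅ Z^4, C_1 ≅ Z^6, C_2 ≅ Z^4.

The boundary map ∂_1: C_1 → C_0 is given by ∂[p,q] = [q] − [p].
This gives a 4×6 integer matrix of rank 3; reducing to Smith normal form yields diagonal entries (1,1,1).

Boundary ∂_2: C_2 → C_1 acts by ∂[p,q,r] = [q,r] − [p,r] + [p,q]. For instance
  ∂[0,1,3] = [1,3] − [0,3] + [0,1],
  ∂[0,1,2] = [1,2] − [0,2] + [0,1].
This gives a 6×4 integer matrix of rank 3; reducing to Smith normal form yields diagonal entries (1,1,1).

Reading off H_k = ker ∂_k / im ∂_{k+1}:

  H_0: rank C_0 − rank ∂_1 = 4 − 3 = 1, and the invariant factors of ∂_1 are all 1, so H_0 ≅ Z.
  H_1: rank ker ∂_1 − rank ∂_2 = (6 − 3) − 3 = 0, and the invariant factors of ∂_2 are all 1, so H_1 ≅ 0.
  H_2: rank ker ∂_2 − rank ∂_3 = (4 − 3) − 0 = 1, and there is no ∂_3, so H_2 ≅ Z.

Hence the Betti numbers are b_0 = 1, b_1 = 0, b_2 = 1.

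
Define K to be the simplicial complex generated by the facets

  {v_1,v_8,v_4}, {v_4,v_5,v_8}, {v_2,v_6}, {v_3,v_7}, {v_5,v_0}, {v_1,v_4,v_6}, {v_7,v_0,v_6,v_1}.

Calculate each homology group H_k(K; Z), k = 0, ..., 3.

Take the total order v_0 < v_1 < v_2 < v_3 < v_4 < v_5 < v_6 < v_7 < v_8 on the vertex set. Then K (dimension 3) consists of the simplices:

  0-simplices (9): [v_0], [v_1], [v_2], [v_3], [v_4], [v_5], [v_6], [v_7], [v_8]
  1-simplices (15): (15 of them)
  2-simplices (7): [v_0,v_1,v_6], [v_0,v_1,v_7], [v_0,v_6,v_7], [v_1,v_4,v_6], [v_1,v_4,v_8], [v_1,v_6,v_7], [v_4,v_5,v_8]
  3-simplices (1): [v_0,v_1,v_6,v_7]

giving chain groups C_0 ≅ Z^9, C_1 ≅ Z^15, C_2 ≅ Z^7, C_3 ≅ Z^1.

∂_1: C_1 → C_0 sends each edge [p,q] (with p < q) to q − p. For instance
  ∂[v_1,v_6] = [v_6] − [v_1].
The resulting 9×15 matrix has rank 8, and its Smith normal form has invariant factors (1,1,1,1,1,1,1,1).

∂_2: C_2 → C_1 maps a triangle to the signed sum of its edges. For instance
  ∂[v_0,v_1,v_6] = [v_1,v_6] − [v_0,v_6] + [v_0,v_1],
  ∂[v_0,v_1,v_7] = [v_1,v_7] − [v_0,v_7] + [v_0,v_1].
As a 15×7 matrix over Z this has rank 6, with invariant factors (1,1,1,1,1,1).

Boundary ∂_3: C_3 → C_2 sends each 3-simplex σ to the alternating sum Σ_i (−1)^i (σ with its i-th vertex removed). For instance
  ∂[v_0,v_1,v_6,v_7] = [v_1,v_6,v_7] − [v_0,v_6,v_7] + [v_0,v_1,v_7] − [v_0,v_1,v_6].
This gives a 7×1 integer matrix of rank 1; reducing to Smith normal form yields diagonal entries (1).

Computing H_k = (kernel of ∂_k) / (image of ∂_{k+1}):

  H_0: rank C_0 − rank ∂_1 = 9 − 8 = 1, and the invariant factors of ∂_1 are all 1, so H_0 = Z.
  H_1: rank ker ∂_1 − rank ∂_2 = (15 − 8) − 6 = 1, and the invariant factors of ∂_2 are all 1, so H_1 = Z.
  H_2: rank ker ∂_2 − rank ∂_3 = (7 − 6) − 1 = 0, and the invariant factors of ∂_3 are all 1, so H_2 = 0.
  H_3: rank ker ∂_3 − rank ∂_4 = (1 − 1) − 0 = 0, and there is no ∂_4, so H_3 = 0.

H_0 = Z,  H_1 = Z,  H_2 = 0,  H_3 = 0.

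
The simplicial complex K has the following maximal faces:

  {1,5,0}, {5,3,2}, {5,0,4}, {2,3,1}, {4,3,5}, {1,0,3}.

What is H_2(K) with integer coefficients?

H_2 ≅ 0.

We work with the vertex ordering 0 < 1 < 2 < 3 < 4 < 5. The simplices of K, each written with vertices in increasing order, are:

  0-simplices (6): [0], [1], [2], [3], [4], [5]
  1-simplices (12): [0,1], [0,3], [0,4], [0,5], [1,2], [1,3], [1,5], [2,3], [2,5], [3,4], [3,5], [4,5]
  2-simplices (6): [0,1,3], [0,1,5], [0,4,5], [1,2,3], [2,3,5], [3,4,5]

so the chain groups are C_0 ≅ Z^6, C_1 ≅ Z^12, C_2 ≅ Z^6.

Boundary ∂_1: C_1 → C_0 is given by ∂[p,q] = [q] − [p]. For instance
  ∂[1,2] = [2] − [1].
The resulting 6×12 matrix has rank 5, and its Smith normal form has invariant factors (1,1,1,1,1).

∂_2: C_2 → C_1 acts by ∂[p,q,r] = [q,r] − [p,r] + [p,q]. For instance
  ∂[3,4,5] = [4,5] − [3,5] + [3,4],
  ∂[0,4,5] = [4,5] − [0,5] + [0,4].
As a 12×6 matrix over Z this has rank 6, with invariant factors (1,1,1,1,1,1).

Now H_k = ker ∂_k / im ∂_{k+1}, so:

  H_2: rank ker ∂_2 − rank ∂_3 = (6 − 6) − 0 = 0, and there is no ∂_3, so H_2 = 0.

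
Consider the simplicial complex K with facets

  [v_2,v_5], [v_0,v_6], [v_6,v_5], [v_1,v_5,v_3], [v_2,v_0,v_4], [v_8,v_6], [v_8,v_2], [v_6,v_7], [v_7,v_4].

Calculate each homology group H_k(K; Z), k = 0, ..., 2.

Take the total order v_0 < v_1 < v_2 < v_3 < v_4 < v_5 < v_6 < v_7 < v_8 on the vertex set. Then K (dimension 2) consists of the simplices:

  0-simplices (9): [v_0], [v_1], [v_2], [v_3], [v_4], [v_5], [v_6], [v_7], [v_8]
  1-simplices (13): [v_0,v_2], [v_0,v_4], [v_0,v_6], [v_1,v_3], [v_1,v_5], [v_2,v_4], [v_2,v_5], [v_2,v_8], [v_3,v_5], [v_4,v_7], [v_5,v_6], [v_6,v_7], [v_6,v_8]
  2-simplices (2): [v_0,v_2,v_4], [v_1,v_3,v_5]

Hence C_0 ≅ Z^9, C_1 ≅ Z^13, C_2 ≅ Z^2.

∂_1: C_1 → C_0 is given by ∂[p,q] = [q] − [p]. For instance
  ∂[v_6,v_8] = [v_8] − [v_6].
As a 9×13 matrix over Z this has rank 8, with invariant factors (1,1,1,1,1,1,1,1).

∂_2: C_2 → C_1 maps a triangle to the signed sum of its edges. For instance
  ∂[v_1,v_3,v_5] = [v_3,v_5] − [v_1,v_5] + [v_1,v_3],
  ∂[v_0,v_2,v_4] = [v_2,v_4] − [v_0,v_4] + [v_0,v_2].
This gives a 13×2 integer matrix of rank 2; reducing to Smith normal form yields diagonal entries (1,1).

Now H_k = ker ∂_k / im ∂_{k+1}, so:

  H_0: rank C_0 − rank ∂_1 = 9 − 8 = 1, and the invariant factors of ∂_1 are all 1, so H_0 ≅ Z.
  H_1: rank ker ∂_1 − rank ∂_2 = (13 − 8) − 2 = 3, and the invariant factors of ∂_2 are all 1, so H_1 ≅ Z^3.
  H_2: rank ker ∂_2 − rank ∂_3 = (2 − 2) − 0 = 0, and there is no ∂_3, so H_2 ≅ 0.

As a check, the Euler characteristic is 9 − 13 + 2 = -2, which agrees with 1 − 3 + 0 = -2.

H_0 ≅ Z,  H_1 ≅ Z^3,  H_2 = 0.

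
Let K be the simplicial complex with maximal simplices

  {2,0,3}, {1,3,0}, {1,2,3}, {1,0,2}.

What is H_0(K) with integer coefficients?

H_0 = Z.

We work with the vertex ordering 0 < 1 < 2 < 3. The simplices of K, each written with vertices in increasing order, are:

  0-simplices (4): [0], [1], [2], [3]
  1-simplices (6): [0,1], [0,2], [0,3], [1,2], [1,3], [2,3]
  2-simplices (4): [0,1,2], [0,1,3], [0,2,3], [1,2,3]

giving chain groups C_0 ≅ Z^4, C_1 ≅ Z^6, C_2 ≅ Z^4.

Boundary ∂_1: C_1 → C_0 maps an edge to its endpoints' difference, ∂[p,q] = q − p. For instance
  ∂[0,3] = [3] − [0].
The resulting 4×6 matrix has rank 3, and its Smith normal form has invariant factors (1,1,1).

∂_2: C_2 → C_1 sends each 2-simplex [p,q,r] to [q,r] − [p,r] + [p,q]. For instance
  ∂[0,1,3] = [1,3] − [0,3] + [0,1],
  ∂[0,1,2] = [1,2] − [0,2] + [0,1].
The 6×4 boundary matrix has rank 3 and Smith normal form diag(1,1,1).

From H_k ≅ ker(∂_k) / im(∂_{k+1}) we obtain:

  H_0: rank C_0 − rank ∂_1 = 4 − 3 = 1, and the invariant factors of ∂_1 are all 1, so H_0 = Z.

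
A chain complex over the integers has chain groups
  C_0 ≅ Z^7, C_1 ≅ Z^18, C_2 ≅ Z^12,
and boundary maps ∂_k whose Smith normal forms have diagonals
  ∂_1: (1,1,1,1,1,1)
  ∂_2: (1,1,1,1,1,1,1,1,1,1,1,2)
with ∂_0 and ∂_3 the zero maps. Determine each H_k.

H_0: b_0 = 7 − 0 − 6 = 1; torsion from ∂_1 factors > 1: none. So H_0 = Z.
H_1: b_1 = 18 − 6 − 12 = 0; torsion from ∂_2 factors > 1: [2]. So H_1 = Z_2.
H_2: b_2 = 12 − 12 − 0 = 0; torsion from ∂_3 factors > 1: none. So H_2 = 0.

H_0 = Z,  H_1 = Z_2,  H_2 = 0.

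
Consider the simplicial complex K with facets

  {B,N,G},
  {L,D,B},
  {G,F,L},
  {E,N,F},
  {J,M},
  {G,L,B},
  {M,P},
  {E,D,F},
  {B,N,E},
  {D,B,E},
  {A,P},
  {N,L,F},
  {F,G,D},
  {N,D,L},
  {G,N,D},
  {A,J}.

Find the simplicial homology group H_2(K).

Fix the vertex order A < B < D < E < F < G < J < L < M < N < P and write every simplex with vertices in increasing order. Then dim K = 2 and the simplices of K are:

  0-simplices (11): A, B, D, E, F, G, J, L, M, N, P
  1-simplices (22): AJ, AP, BD, BE, BG, BL, BN, DE, DF, DG, DL, DN, EF, EN, FG, FL, FN, GL, GN, JM, LN, MP
  2-simplices (12): BDE, BDL, BEN, BGL, BGN, DEF, DFG, DGN, DLN, EFN, FGL, FLN

giving chain groups C_0 ≅ Z^11, C_1 ≅ Z^22, C_2 ≅ Z^12.

∂_1: C_1 → C_0 is given by ∂[p,q] = [q] − [p].
The resulting 11×22 matrix has rank 9, and its Smith normal form has invariant factors (1,1,1,1,1,1,1,1,1).

Boundary ∂_2: C_2 → C_1 acts by ∂[p,q,r] = [q,r] − [p,r] + [p,q]. For instance
  ∂EFN = FN − EN + EF,
  ∂FGL = GL − FL + FG.
The resulting 22×12 matrix has rank 12, and its Smith normal form has invariant factors (1,1,1,1,1,1,1,1,1,1,1,2).

Computing H_k = (kernel of ∂_k) / (image of ∂_{k+1}):

  H_2: rank ker ∂_2 − rank ∂_3 = (12 − 12) − 0 = 0, and there is no ∂_3, so H_2 ≅ 0.

(K is a triangulation of the disjoint union of the real projective plane RP^2 and the circle S^1.)

H_2 = 0.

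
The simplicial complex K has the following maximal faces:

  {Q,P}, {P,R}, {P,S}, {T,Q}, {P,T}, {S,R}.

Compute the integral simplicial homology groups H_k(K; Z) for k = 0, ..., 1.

Take the total order P < Q < R < S < T on the vertex set. Then K (dimension 1) consists of the simplices:

  0-simplices (5): P, Q, R, S, T
  1-simplices (6): PQ, PR, PS, PT, QT, RS

so the chain groups are C_0 ≅ Z^5, C_1 ≅ Z^6.

The boundary map ∂_1: C_1 → C_0 sends each edge [p,q] (with p < q) to q − p. For instance
  ∂PR = R − P.
The 5×6 boundary matrix has rank 4 and Smith normal form diag(1,1,1,1).

From H_k ≅ ker(∂_k) / im(∂_{k+1}) we obtain:

  H_0: rank C_0 − rank ∂_1 = 5 − 4 = 1, and the invariant factors of ∂_1 are all 1, so H_0 = Z.
  H_1: rank ker ∂_1 − rank ∂_2 = (6 − 4) − 0 = 2, and there is no ∂_2, so H_1 = Z^2.

As a check, the Euler characteristic is 5 − 6 = -1, which agrees with 1 − 2 = -1.
(K is a triangulation of a wedge of 2 circles.)

H_0 = Z,  H_1 = Z^2.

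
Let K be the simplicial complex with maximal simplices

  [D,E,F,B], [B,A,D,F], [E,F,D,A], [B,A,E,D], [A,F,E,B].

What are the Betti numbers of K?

We work with the vertex ordering A < B < D < E < F. The simplices of K, each written with vertices in increasing order, are:

  0-simplices (5): A, B, D, E, F
  1-simplices (10): AB, AD, AE, AF, BD, BE, BF, DE, DF, EF
  2-simplices (10): ABD, ABE, ABF, ADE, ADF, AEF, BDE, BDF, BEF, DEF
  3-simplices (5): ABDE, ABDF, ABEF, ADEF, BDEF

so the chain groups are C_0 ≅ Z^5, C_1 ≅ Z^10, C_2 ≅ Z^10, C_3 ≅ Z^5.

The boundary map ∂_1: C_1 → C_0 sends each edge [p,q] (with p < q) to q − p. For instance
  ∂AD = D − A.
As a 5×10 matrix over Z this has rank 4, with invariant factors (1,1,1,1).

Boundary ∂_2: C_2 → C_1 maps a triangle to the signed sum of its edges. For instance
  ∂BDE = DE − BE + BD,
  ∂ABD = BD − AD + AB.
This gives a 10×10 integer matrix of rank 6; reducing to Smith normal form yields diagonal entries (1,1,1,1,1,1).

Boundary ∂_3: C_3 → C_2 sends each 3-simplex σ to the alternating sum Σ_i (−1)^i (σ with its i-th vertex removed). For instance
  ∂BDEF = DEF − BEF + BDF − BDE,
  ∂ABEF = BEF − AEF + ABF − ABE.
This gives a 10×5 integer matrix of rank 4; reducing to Smith normal form yields diagonal entries (1,1,1,1).

Now H_k = ker ∂_k / im ∂_{k+1}, so:

  H_0: rank C_0 − rank ∂_1 = 5 − 4 = 1, and the invariant factors of ∂_1 are all 1, so H_0 ≅ Z.
  H_1: rank ker ∂_1 − rank ∂_2 = (10 − 4) − 6 = 0, and the invariant factors of ∂_2 are all 1, so H_1 ≅ 0.
  H_2: rank ker ∂_2 − rank ∂_3 = (10 − 6) − 4 = 0, and the invariant factors of ∂_3 are all 1, so H_2 ≅ 0.
  H_3: rank ker ∂_3 − rank ∂_4 = (5 − 4) − 0 = 1, and there is no ∂_4, so H_3 ≅ Z.

As a check, the Euler characteristic is 5 − 10 + 10 − 5 = 0, which agrees with 1 − 0 + 0 − 1 = 0.

Hence the Betti numbers are b_0 = 1, b_1 = 0, b_2 = 0, b_3 = 1.

b_0 = 1, b_1 = 0, b_2 = 0, b_3 = 1.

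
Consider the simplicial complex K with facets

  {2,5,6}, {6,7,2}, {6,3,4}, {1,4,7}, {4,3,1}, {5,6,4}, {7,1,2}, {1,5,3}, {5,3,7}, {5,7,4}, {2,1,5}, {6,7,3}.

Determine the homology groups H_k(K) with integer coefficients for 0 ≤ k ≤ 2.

Order the vertices as 1 < 2 < 3 < 4 < 5 < 6 < 7. Listing each simplex with vertices in this order, K has dimension 2 with simplices:

  0-simplices (7): [1], [2], [3], [4], [5], [6], [7]
  1-simplices (18): [1,2], [1,3], [1,4], [1,5], [1,7], [2,5], [2,6], [2,7], [3,4], [3,5], [3,6], [3,7], [4,5], [4,6], [4,7], [5,6], [5,7], [6,7]
  2-simplices (12): [1,2,5], [1,2,7], [1,3,4], [1,3,5], [1,4,7], [2,5,6], [2,6,7], [3,4,6], [3,5,7], [3,6,7], [4,5,6], [4,5,7]

so the chain groups are C_0 ≅ Z^7, C_1 ≅ Z^18, C_2 ≅ Z^12.

The boundary map ∂_1: C_1 → C_0 sends each edge [p,q] (with p < q) to q − p. For instance
  ∂[4,5] = [5] − [4].
As a 7×18 matrix over Z this has rank 6, with invariant factors (1,1,1,1,1,1).

∂_2: C_2 → C_1 acts by ∂[p,q,r] = [q,r] − [p,r] + [p,q]. For instance
  ∂[4,5,6] = [5,6] − [4,6] + [4,5],
  ∂[3,4,6] = [4,6] − [3,6] + [3,4].
The resulting 18×12 matrix has rank 12, and its Smith normal form has invariant factors (1,1,1,1,1,1,1,1,1,1,1,2).

From H_k ≅ ker(∂_k) / im(∂_{k+1}) we obtain:

  H_0: rank C_0 − rank ∂_1 = 7 − 6 = 1, and the invariant factors of ∂_1 are all 1, so H_0 = Z.
  H_1: rank ker ∂_1 − rank ∂_2 = (18 − 6) − 12 = 0, and ∂_2 has invariant factor 2 > 1, so H_1 = Z/2.
  H_2: rank ker ∂_2 − rank ∂_3 = (12 − 12) − 0 = 0, and there is no ∂_3, so H_2 = 0.

H_0 = Z,  H_1 = Z/2,  H_2 = 0.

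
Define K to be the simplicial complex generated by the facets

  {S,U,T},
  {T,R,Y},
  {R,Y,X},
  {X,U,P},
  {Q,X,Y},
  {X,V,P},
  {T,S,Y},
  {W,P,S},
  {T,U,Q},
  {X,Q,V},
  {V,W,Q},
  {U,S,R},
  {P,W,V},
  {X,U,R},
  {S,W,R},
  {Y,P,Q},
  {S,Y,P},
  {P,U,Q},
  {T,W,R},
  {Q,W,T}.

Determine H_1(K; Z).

Order the vertices as P < Q < R < S < T < U < V < W < X < Y. Listing each simplex with vertices in this order, K has dimension 2 with simplices:

  0-simplices (10): P, Q, R, S, T, U, V, W, X, Y
  1-simplices (30): PQ, PS, PU, PV, PW, PX, PY, QT, QU, QV, QW, QX, QY, RS, RT, RU, RW, RX, RY, ST, SU, SW, SY, TU, TW, TY, UX, VW, VX, XY
  2-simplices (20): PQU, PQY, PSW, PSY, PUX, PVW, PVX, QTU, QTW, QVW, QVX, QXY, RSU, RSW, RTW, RTY, RUX, RXY, STU, STY

giving chain groups C_0 ≅ Z^10, C_1 ≅ Z^30, C_2 ≅ Z^20.

The boundary map ∂_1: C_1 → C_0 maps an edge to its endpoints' difference, ∂[p,q] = q − p. For instance
  ∂PW = W − P.
This gives a 10×30 integer matrix of rank 9; reducing to Smith normal form yields diagonal entries (1,1,1,1,1,1,1,1,1).

Boundary ∂_2: C_2 → C_1 acts by ∂[p,q,r] = [q,r] − [p,r] + [p,q]. For instance
  ∂STY = TY − SY + ST,
  ∂PVX = VX − PX + PV.
The 30×20 boundary matrix has rank 20 and Smith normal form diag(1,1,1,1,1,1,1,1,1,1,1,1,1,1,1,1,1,1,1,2).

From H_k ≅ ker(∂_k) / im(∂_{k+1}) we obtain:

  H_1: rank ker ∂_1 − rank ∂_2 = (30 − 9) − 20 = 1, and ∂_2 has invariant factor 2 > 1, so H_1 = Z ⊕ Z/2.

H_1 = Z ⊕ Z/2.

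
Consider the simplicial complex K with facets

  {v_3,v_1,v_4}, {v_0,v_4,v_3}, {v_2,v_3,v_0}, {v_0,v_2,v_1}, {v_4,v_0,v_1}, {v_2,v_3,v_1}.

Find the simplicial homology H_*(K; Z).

Order the vertices as v_0 < v_1 < v_2 < v_3 < v_4. Listing each simplex with vertices in this order, K has dimension 2 with simplices:

  0-simplices (5): [v_0], [v_1], [v_2], [v_3], [v_4]
  1-simplices (9): [v_0,v_1], [v_0,v_2], [v_0,v_3], [v_0,v_4], [v_1,v_2], [v_1,v_3], [v_1,v_4], [v_2,v_3], [v_3,v_4]
  2-simplices (6): [v_0,v_1,v_2], [v_0,v_1,v_4], [v_0,v_2,v_3], [v_0,v_3,v_4], [v_1,v_2,v_3], [v_1,v_3,v_4]

Hence C_0 ≅ Z^5, C_1 ≅ Z^9, C_2 ≅ Z^6.

The boundary map ∂_1: C_1 → C_0 maps an edge to its endpoints' difference, ∂[p,q] = q − p. For instance
  ∂[v_0,v_3] = [v_3] − [v_0].
The resulting 5×9 matrix has rank 4, and its Smith normal form has invariant factors (1,1,1,1).

Boundary ∂_2: C_2 → C_1 acts by ∂[p,q,r] = [q,r] − [p,r] + [p,q]. For instance
  ∂[v_0,v_3,v_4] = [v_3,v_4] − [v_0,v_4] + [v_0,v_3],
  ∂[v_1,v_3,v_4] = [v_3,v_4] − [v_1,v_4] + [v_1,v_3].
The 9×6 boundary matrix has rank 5 and Smith normal form diag(1,1,1,1,1).

Computing H_k = (kernel of ∂_k) / (image of ∂_{k+1}):

  H_0: rank C_0 − rank ∂_1 = 5 − 4 = 1, and the invariant factors of ∂_1 are all 1, so H_0 ≅ Z.
  H_1: rank ker ∂_1 − rank ∂_2 = (9 − 4) − 5 = 0, and the invariant factors of ∂_2 are all 1, so H_1 ≅ 0.
  H_2: rank ker ∂_2 − rank ∂_3 = (6 − 5) − 0 = 1, and there is no ∂_3, so H_2 ≅ Z.

As a check, the Euler characteristic is 5 − 9 + 6 = 2, which agrees with 1 − 0 + 1 = 2.

H_0 ≅ Z,  H_1 = 0,  H_2 ≅ Z.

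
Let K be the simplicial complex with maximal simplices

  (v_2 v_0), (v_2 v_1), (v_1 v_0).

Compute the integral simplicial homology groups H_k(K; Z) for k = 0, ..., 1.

H_0 = Z,  H_1 = Z.

We work with the vertex ordering v_0 < v_1 < v_2. The simplices of K, each written with vertices in increasing order, are:

  0-simplices (3): [v_0], [v_1], [v_2]
  1-simplices (3): [v_0,v_1], [v_0,v_2], [v_1,v_2]

giving chain groups C_0 ≅ Z^3, C_1 ≅ Z^3.

The boundary map ∂_1: C_1 → C_0 is given by ∂[p,q] = [q] − [p]. For instance
  ∂[v_1,v_2] = [v_2] − [v_1].
As a 3×3 matrix over Z this has rank 2, with invariant factors (1,1).

Computing H_k = (kernel of ∂_k) / (image of ∂_{k+1}):

  H_0: rank C_0 − rank ∂_1 = 3 − 2 = 1, and the invariant factors of ∂_1 are all 1, so H_0 = Z.
  H_1: rank ker ∂_1 − rank ∂_2 = (3 − 2) − 0 = 1, and there is no ∂_2, so H_1 = Z.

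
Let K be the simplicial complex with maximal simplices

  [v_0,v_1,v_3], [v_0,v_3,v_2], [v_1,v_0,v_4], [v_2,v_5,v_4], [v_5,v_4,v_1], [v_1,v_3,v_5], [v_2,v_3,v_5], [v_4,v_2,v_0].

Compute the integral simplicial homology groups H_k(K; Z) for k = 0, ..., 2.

H_0 = Z,  H_1 = 0,  H_2 = Z.

K has 6 vertices, 12 edges, 8 triangles.
rank ∂_0 = 0, rank ∂_1 = 5 ⇒ b_0 = 6 − 0 − 5 = 1; all invariant factors of ∂_1 are 1 so no torsion. So H_0 = Z.
rank ∂_1 = 5, rank ∂_2 = 7 ⇒ b_1 = 12 − 5 − 7 = 0; all invariant factors of ∂_2 are 1 so no torsion. So H_1 = 0.
rank ∂_2 = 7, rank ∂_3 = 0 ⇒ b_2 = 8 − 7 − 0 = 1. So H_2 = Z.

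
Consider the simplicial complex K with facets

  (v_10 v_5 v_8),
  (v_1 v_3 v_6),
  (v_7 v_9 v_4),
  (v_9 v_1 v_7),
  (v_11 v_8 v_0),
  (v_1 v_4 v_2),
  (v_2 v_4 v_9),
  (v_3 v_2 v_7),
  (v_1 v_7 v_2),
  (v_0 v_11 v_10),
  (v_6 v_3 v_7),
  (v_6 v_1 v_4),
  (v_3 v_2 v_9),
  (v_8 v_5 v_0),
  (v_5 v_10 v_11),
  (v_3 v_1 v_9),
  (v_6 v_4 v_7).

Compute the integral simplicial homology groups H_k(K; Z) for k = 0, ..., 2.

H_0 = Z^2,  H_1 = Z ⊕ Z_2,  H_2 = 0.

We work with the vertex ordering v_0 < v_1 < v_2 < v_3 < v_4 < v_5 < v_6 < v_7 < v_8 < v_9 < v_10 < v_11. The simplices of K, each written with vertices in increasing order, are:

  0-simplices (12): [v_0], [v_1], [v_2], [v_3], [v_4], [v_5], [v_6], [v_7], [v_8], [v_9], [v_10], [v_11]
  1-simplices (28): (28 of them)
  2-simplices (17): (17 of them)

Hence C_0 ≅ Z^12, C_1 ≅ Z^28, C_2 ≅ Z^17.

∂_1: C_1 → C_0 maps an edge to its endpoints' difference, ∂[p,q] = q − p.
The resulting 12×28 matrix has rank 10, and its Smith normal form has invariant factors (1,1,1,1,1,1,1,1,1,1).

Boundary ∂_2: C_2 → C_1 sends each 2-simplex [p,q,r] to [q,r] − [p,r] + [p,q]. For instance
  ∂[v_1,v_3,v_9] = [v_3,v_9] − [v_1,v_9] + [v_1,v_3],
  ∂[v_0,v_8,v_11] = [v_8,v_11] − [v_0,v_11] + [v_0,v_8].
As a 28×17 matrix over Z this has rank 17, with invariant factors (1,1,1,1,1,1,1,1,1,1,1,1,1,1,1,1,2).

Computing H_k = (kernel of ∂_k) / (image of ∂_{k+1}):

  H_0: rank C_0 − rank ∂_1 = 12 − 10 = 2, and the invariant factors of ∂_1 are all 1, so H_0 ≅ Z^2.
  H_1: rank ker ∂_1 − rank ∂_2 = (28 − 10) − 17 = 1, and ∂_2 has invariant factor 2 > 1, so H_1 ≅ Z ⊕ Z_2.
  H_2: rank ker ∂_2 − rank ∂_3 = (17 − 17) − 0 = 0, and there is no ∂_3, so H_2 ≅ 0.

As a check, the Euler characteristic is 12 − 28 + 17 = 1, which agrees with 2 − 1 + 0 = 1.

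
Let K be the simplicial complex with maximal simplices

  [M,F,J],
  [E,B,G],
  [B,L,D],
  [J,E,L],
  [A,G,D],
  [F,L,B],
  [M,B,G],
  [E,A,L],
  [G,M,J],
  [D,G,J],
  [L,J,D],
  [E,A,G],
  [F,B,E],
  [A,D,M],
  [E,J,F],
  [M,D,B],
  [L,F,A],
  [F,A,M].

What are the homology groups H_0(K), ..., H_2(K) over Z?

H_0 ≅ Z,  H_1 ≅ Z ⊕ Z/2Z,  H_2 = 0.

We work with the vertex ordering A < B < D < E < F < G < J < L < M. The simplices of K, each written with vertices in increasing order, are:

  0-simplices (9): A, B, D, E, F, G, J, L, M
  1-simplices (27): AD, AE, AF, AG, AL, AM, BD, BE, BF, BG, BL, BM, DG, DJ, DL, DM, EF, EG, EJ, EL, FJ, FL, FM, GJ, GM, JL, JM
  2-simplices (18): ADG, ADM, AEG, AEL, AFL, AFM, BDL, BDM, BEF, BEG, BFL, BGM, DGJ, DJL, EFJ, EJL, FJM, GJM

so the chain groups are C_0 ≅ Z^9, C_1 ≅ Z^27, C_2 ≅ Z^18.

The boundary map ∂_1: C_1 → C_0 maps an edge to its endpoints' difference, ∂[p,q] = q − p. For instance
  ∂AG = G − A.
The resulting 9×27 matrix has rank 8, and its Smith normal form has invariant factors (1,1,1,1,1,1,1,1).

∂_2: C_2 → C_1 maps a triangle to the signed sum of its edges. For instance
  ∂BDL = DL − BL + BD,
  ∂BFL = FL − BL + BF.
This gives a 27×18 integer matrix of rank 18; reducing to Smith normal form yields diagonal entries (1,1,1,1,1,1,1,1,1,1,1,1,1,1,1,1,1,2).

Computing H_k = (kernel of ∂_k) / (image of ∂_{k+1}):

  H_0: rank C_0 − rank ∂_1 = 9 − 8 = 1, and the invariant factors of ∂_1 are all 1, so H_0 = Z.
  H_1: rank ker ∂_1 − rank ∂_2 = (27 − 8) − 18 = 1, and ∂_2 has invariant factor 2 > 1, so H_1 = Z ⊕ Z/2Z.
  H_2: rank ker ∂_2 − rank ∂_3 = (18 − 18) − 0 = 0, and there is no ∂_3, so H_2 = 0.

As a check, the Euler characteristic is 9 − 27 + 18 = 0, which agrees with 1 − 1 + 0 = 0.
(K is a triangulation of the Klein bottle.)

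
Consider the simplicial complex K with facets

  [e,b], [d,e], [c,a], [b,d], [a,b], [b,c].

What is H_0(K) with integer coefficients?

H_0 = Z.

We work with the vertex ordering a < b < c < d < e. The simplices of K, each written with vertices in increasing order, are:

  0-simplices (5): a, b, c, d, e
  1-simplices (6): ab, ac, bc, bd, be, de

so the chain groups are C_0 ≅ Z^5, C_1 ≅ Z^6.

The boundary map ∂_1: C_1 → C_0 is given by ∂[p,q] = [q] − [p]. For instance
  ∂be = e − b.
The resulting 5×6 matrix has rank 4, and its Smith normal form has invariant factors (1,1,1,1).

Computing H_k = (kernel of ∂_k) / (image of ∂_{k+1}):

  H_0: rank C_0 − rank ∂_1 = 5 − 4 = 1, and the invariant factors of ∂_1 are all 1, so H_0 ≅ Z.

(K is a triangulation of a wedge of 2 circles.)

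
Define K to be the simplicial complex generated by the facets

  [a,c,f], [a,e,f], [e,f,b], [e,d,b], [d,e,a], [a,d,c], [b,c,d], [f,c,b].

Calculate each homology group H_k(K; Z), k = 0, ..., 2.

H_0 = Z,  H_1 = 0,  H_2 = Z.

We work with the vertex ordering a < b < c < d < e < f. The simplices of K, each written with vertices in increasing order, are:

  0-simplices (6): a, b, c, d, e, f
  1-simplices (12): ac, ad, ae, af, bc, bd, be, bf, cd, cf, de, ef
  2-simplices (8): acd, acf, ade, aef, bcd, bcf, bde, bef

Hence C_0 ≅ Z^6, C_1 ≅ Z^12, C_2 ≅ Z^8.

The boundary map ∂_1: C_1 → C_0 is given by ∂[p,q] = [q] − [p].
The resulting 6×12 matrix has rank 5, and its Smith normal form has invariant factors (1,1,1,1,1).

The boundary map ∂_2: C_2 → C_1 sends each 2-simplex [p,q,r] to [q,r] − [p,r] + [p,q]. For instance
  ∂bde = de − be + bd,
  ∂bef = ef − bf + be.
The resulting 12×8 matrix has rank 7, and its Smith normal form has invariant factors (1,1,1,1,1,1,1).

Computing H_k = (kernel of ∂_k) / (image of ∂_{k+1}):

  H_0: rank C_0 − rank ∂_1 = 6 − 5 = 1, and the invariant factors of ∂_1 are all 1, so H_0 = Z.
  H_1: rank ker ∂_1 − rank ∂_2 = (12 − 5) − 7 = 0, and the invariant factors of ∂_2 are all 1, so H_1 = 0.
  H_2: rank ker ∂_2 − rank ∂_3 = (8 − 7) − 0 = 1, and there is no ∂_3, so H_2 = Z.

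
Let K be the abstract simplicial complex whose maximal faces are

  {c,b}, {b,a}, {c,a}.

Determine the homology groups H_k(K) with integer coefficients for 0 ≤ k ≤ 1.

K has 3 vertices, 3 edges.
rank ∂_0 = 0, rank ∂_1 = 2 ⇒ b_0 = 3 − 0 − 2 = 1; all invariant factors of ∂_1 are 1 so no torsion. So H_0 ≅ Z.
rank ∂_1 = 2, rank ∂_2 = 0 ⇒ b_1 = 3 − 2 − 0 = 1. So H_1 ≅ Z.

H_0 = Z,  H_1 = Z.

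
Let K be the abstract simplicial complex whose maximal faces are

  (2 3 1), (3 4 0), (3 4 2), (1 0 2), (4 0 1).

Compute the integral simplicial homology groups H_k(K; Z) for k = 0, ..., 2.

H_0 ≅ Z,  H_1 ≅ Z,  H_2 = 0.

Take the total order 0 < 1 < 2 < 3 < 4 on the vertex set. Then K (dimension 2) consists of the simplices:

  0-simplices (5): [0], [1], [2], [3], [4]
  1-simplices (10): [0,1], [0,2], [0,3], [0,4], [1,2], [1,3], [1,4], [2,3], [2,4], [3,4]
  2-simplices (5): [0,1,2], [0,1,4], [0,3,4], [1,2,3], [2,3,4]

giving chain groups C_0 ≅ Z^5, C_1 ≅ Z^10, C_2 ≅ Z^5.

∂_1: C_1 → C_0 is given by ∂[p,q] = [q] − [p]. For instance
  ∂[2,4] = [4] − [2].
The resulting 5×10 matrix has rank 4, and its Smith normal form has invariant factors (1,1,1,1).

The boundary map ∂_2: C_2 → C_1 sends each 2-simplex [p,q,r] to [q,r] − [p,r] + [p,q]. For instance
  ∂[0,1,4] = [1,4] − [0,4] + [0,1],
  ∂[0,1,2] = [1,2] − [0,2] + [0,1].
This gives a 10×5 integer matrix of rank 5; reducing to Smith normal form yields diagonal entries (1,1,1,1,1).

From H_k ≅ ker(∂_k) / im(∂_{k+1}) we obtain:

  H_0: rank C_0 − rank ∂_1 = 5 − 4 = 1, and the invariant factors of ∂_1 are all 1, so H_0 ≅ Z.
  H_1: rank ker ∂_1 − rank ∂_2 = (10 − 4) − 5 = 1, and the invariant factors of ∂_2 are all 1, so H_1 ≅ Z.
  H_2: rank ker ∂_2 − rank ∂_3 = (5 − 5) − 0 = 0, and there is no ∂_3, so H_2 ≅ 0.

As a check, the Euler characteristic is 5 − 10 + 5 = 0, which agrees with 1 − 1 + 0 = 0.
(K is a triangulation of the Möbius band.)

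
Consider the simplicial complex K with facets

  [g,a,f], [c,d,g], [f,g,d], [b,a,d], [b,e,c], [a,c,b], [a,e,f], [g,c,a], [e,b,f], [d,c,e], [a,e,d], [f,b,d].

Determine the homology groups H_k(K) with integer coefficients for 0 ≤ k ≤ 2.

H_0 = Z,  H_1 = Z/2,  H_2 = 0.

Fix the vertex order a < b < c < d < e < f < g and write every simplex with vertices in increasing order. Then dim K = 2 and the simplices of K are:

  0-simplices (7): a, b, c, d, e, f, g
  1-simplices (18): ab, ac, ad, ae, af, ag, bc, bd, be, bf, cd, ce, cg, de, df, dg, ef, fg
  2-simplices (12): abc, abd, acg, ade, aef, afg, bce, bdf, bef, cde, cdg, dfg

so the chain groups are C_0 ≅ Z^7, C_1 ≅ Z^18, C_2 ≅ Z^12.

Boundary ∂_1: C_1 → C_0 is given by ∂[p,q] = [q] − [p]. For instance
  ∂bc = c − b.
The 7×18 boundary matrix has rank 6 and Smith normal form diag(1,1,1,1,1,1).

The boundary map ∂_2: C_2 → C_1 acts by ∂[p,q,r] = [q,r] − [p,r] + [p,q]. For instance
  ∂abc = bc − ac + ab,
  ∂bef = ef − bf + be.
This gives a 18×12 integer matrix of rank 12; reducing to Smith normal form yields diagonal entries (1,1,1,1,1,1,1,1,1,1,1,2).

Computing H_k = (kernel of ∂_k) / (image of ∂_{k+1}):

  H_0: rank C_0 − rank ∂_1 = 7 − 6 = 1, and the invariant factors of ∂_1 are all 1, so H_0 = Z.
  H_1: rank ker ∂_1 − rank ∂_2 = (18 − 6) − 12 = 0, and ∂_2 has invariant factor 2 > 1, so H_1 = Z/2.
  H_2: rank ker ∂_2 − rank ∂_3 = (12 − 12) − 0 = 0, and there is no ∂_3, so H_2 = 0.

As a check, the Euler characteristic is 7 − 18 + 12 = 1, which agrees with 1 − 0 + 0 = 1.
(K is a triangulation of the real projective plane RP^2.)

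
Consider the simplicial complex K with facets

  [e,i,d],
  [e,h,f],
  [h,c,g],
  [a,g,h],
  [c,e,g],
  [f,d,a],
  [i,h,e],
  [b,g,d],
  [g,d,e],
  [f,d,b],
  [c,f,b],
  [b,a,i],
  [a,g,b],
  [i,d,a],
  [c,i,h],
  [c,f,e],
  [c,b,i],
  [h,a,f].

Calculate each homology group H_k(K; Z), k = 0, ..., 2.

We work with the vertex ordering a < b < c < d < e < f < g < h < i. The simplices of K, each written with vertices in increasing order, are:

  0-simplices (9): a, b, c, d, e, f, g, h, i
  1-simplices (27): ab, ad, af, ag, ah, ai, bc, bd, bf, bg, bi, ce, cf, cg, ch, ci, de, df, dg, di, ef, eg, eh, ei, fh, gh, hi
  2-simplices (18): abg, abi, adf, adi, afh, agh, bcf, bci, bdf, bdg, cef, ceg, cgh, chi, deg, dei, efh, ehi

Hence C_0 ≅ Z^9, C_1 ≅ Z^27, C_2 ≅ Z^18.

Boundary ∂_1: C_1 → C_0 maps an edge to its endpoints' difference, ∂[p,q] = q − p. For instance
  ∂cf = f − c.
As a 9×27 matrix over Z this has rank 8, with invariant factors (1,1,1,1,1,1,1,1).

The boundary map ∂_2: C_2 → C_1 sends each 2-simplex [p,q,r] to [q,r] − [p,r] + [p,q]. For instance
  ∂ceg = eg − cg + ce,
  ∂cef = ef − cf + ce.
The resulting 27×18 matrix has rank 18, and its Smith normal form has invariant factors (1,1,1,1,1,1,1,1,1,1,1,1,1,1,1,1,1,2).

Reading off H_k = ker ∂_k / im ∂_{k+1}:

  H_0: rank C_0 − rank ∂_1 = 9 − 8 = 1, and the invariant factors of ∂_1 are all 1, so H_0 = Z.
  H_1: rank ker ∂_1 − rank ∂_2 = (27 − 8) − 18 = 1, and ∂_2 has invariant factor 2 > 1, so H_1 = Z ⊕ Z/2.
  H_2: rank ker ∂_2 − rank ∂_3 = (18 − 18) − 0 = 0, and there is no ∂_3, so H_2 = 0.

(K is a triangulation of the Klein bottle.)

H_0 ≅ Z,  H_1 ≅ Z ⊕ Z/2,  H_2 = 0.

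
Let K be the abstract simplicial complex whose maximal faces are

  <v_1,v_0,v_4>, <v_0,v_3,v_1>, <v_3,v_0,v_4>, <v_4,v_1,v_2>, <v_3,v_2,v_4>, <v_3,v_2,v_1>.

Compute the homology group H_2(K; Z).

Fix the vertex order v_0 < v_1 < v_2 < v_3 < v_4 and write every simplex with vertices in increasing order. Then dim K = 2 and the simplices of K are:

  0-simplices (5): [v_0], [v_1], [v_2], [v_3], [v_4]
  1-simplices (9): [v_0,v_1], [v_0,v_3], [v_0,v_4], [v_1,v_2], [v_1,v_3], [v_1,v_4], [v_2,v_3], [v_2,v_4], [v_3,v_4]
  2-simplices (6): [v_0,v_1,v_3], [v_0,v_1,v_4], [v_0,v_3,v_4], [v_1,v_2,v_3], [v_1,v_2,v_4], [v_2,v_3,v_4]

so the chain groups are C_0 ≅ Z^5, C_1 ≅ Z^9, C_2 ≅ Z^6.

Boundary ∂_1: C_1 → C_0 maps an edge to its endpoints' difference, ∂[p,q] = q − p. For instance
  ∂[v_3,v_4] = [v_4] − [v_3].
The resulting 5×9 matrix has rank 4, and its Smith normal form has invariant factors (1,1,1,1).

∂_2: C_2 → C_1 acts by ∂[p,q,r] = [q,r] − [p,r] + [p,q]. For instance
  ∂[v_0,v_3,v_4] = [v_3,v_4] − [v_0,v_4] + [v_0,v_3],
  ∂[v_0,v_1,v_4] = [v_1,v_4] − [v_0,v_4] + [v_0,v_1].
The resulting 9×6 matrix has rank 5, and its Smith normal form has invariant factors (1,1,1,1,1).

Computing H_k = (kernel of ∂_k) / (image of ∂_{k+1}):

  H_2: rank ker ∂_2 − rank ∂_3 = (6 − 5) − 0 = 1, and there is no ∂_3, so H_2 = Z.

H_2 = Z.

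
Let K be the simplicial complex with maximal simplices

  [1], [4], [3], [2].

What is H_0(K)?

H_0 = Z^4.

Order the vertices as 1 < 2 < 3 < 4. Listing each simplex with vertices in this order, K has dimension 0 with simplices:

  0-simplices (4): [1], [2], [3], [4]

giving chain groups C_0 ≅ Z^4.

Reading off H_k = ker ∂_k / im ∂_{k+1}:

  H_0: rank C_0 − rank ∂_1 = 4 − 0 = 4, and there is no ∂_1, so H_0 ≅ Z^4.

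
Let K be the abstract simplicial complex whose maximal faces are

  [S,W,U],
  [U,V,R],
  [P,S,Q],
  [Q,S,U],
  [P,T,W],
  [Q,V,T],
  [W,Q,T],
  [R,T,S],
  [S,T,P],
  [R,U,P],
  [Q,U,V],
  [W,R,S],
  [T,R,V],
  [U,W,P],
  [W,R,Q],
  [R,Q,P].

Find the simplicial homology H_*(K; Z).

We work with the vertex ordering P < Q < R < S < T < U < V < W. The simplices of K, each written with vertices in increasing order, are:

  0-simplices (8): P, Q, R, S, T, U, V, W
  1-simplices (24): PQ, PR, PS, PT, PU, PW, QR, QS, QT, QU, QV, QW, RS, RT, RU, RV, RW, ST, SU, SW, TV, TW, UV, UW
  2-simplices (16): PQR, PQS, PRU, PST, PTW, PUW, QRW, QSU, QTV, QTW, QUV, RST, RSW, RTV, RUV, SUW

so the chain groups are C_0 ≅ Z^8, C_1 ≅ Z^24, C_2 ≅ Z^16.

The boundary map ∂_1: C_1 → C_0 sends each edge [p,q] (with p < q) to q − p. For instance
  ∂PS = S − P.
The 8×24 boundary matrix has rank 7 and Smith normal form diag(1,1,1,1,1,1,1).

Boundary ∂_2: C_2 → C_1 maps a triangle to the signed sum of its edges. For instance
  ∂PTW = TW − PW + PT,
  ∂PQS = QS − PS + PQ.
This gives a 24×16 integer matrix of rank 15; reducing to Smith normal form yields diagonal entries (1,1,1,1,1,1,1,1,1,1,1,1,1,1,1).

Now H_k = ker ∂_k / im ∂_{k+1}, so:

  H_0: rank C_0 − rank ∂_1 = 8 − 7 = 1, and the invariant factors of ∂_1 are all 1, so H_0 = Z.
  H_1: rank ker ∂_1 − rank ∂_2 = (24 − 7) − 15 = 2, and the invariant factors of ∂_2 are all 1, so H_1 = Z^2.
  H_2: rank ker ∂_2 − rank ∂_3 = (16 − 15) − 0 = 1, and there is no ∂_3, so H_2 = Z.

H_0 = Z,  H_1 = Z^2,  H_2 = Z.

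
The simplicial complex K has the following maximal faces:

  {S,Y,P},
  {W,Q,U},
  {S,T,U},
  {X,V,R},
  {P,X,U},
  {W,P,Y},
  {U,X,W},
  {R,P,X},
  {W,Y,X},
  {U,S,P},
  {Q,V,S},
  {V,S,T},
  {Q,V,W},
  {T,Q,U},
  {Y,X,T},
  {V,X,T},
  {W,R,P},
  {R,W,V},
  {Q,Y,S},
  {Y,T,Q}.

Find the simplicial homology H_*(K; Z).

We work with the vertex ordering P < Q < R < S < T < U < V < W < X < Y. The simplices of K, each written with vertices in increasing order, are:

  0-simplices (10): P, Q, R, S, T, U, V, W, X, Y
  1-simplices (30): PR, PS, PU, PW, PX, PY, QS, QT, QU, QV, QW, QY, RV, RW, RX, ST, SU, SV, SY, TU, TV, TX, TY, UW, UX, VW, VX, WX, WY, XY
  2-simplices (20): PRW, PRX, PSU, PSY, PUX, PWY, QSV, QSY, QTU, QTY, QUW, QVW, RVW, RVX, STU, STV, TVX, TXY, UWX, WXY

giving chain groups C_0 ≅ Z^10, C_1 ≅ Z^30, C_2 ≅ Z^20.

∂_1: C_1 → C_0 maps an edge to its endpoints' difference, ∂[p,q] = q − p. For instance
  ∂TX = X − T.
The resulting 10×30 matrix has rank 9, and its Smith normal form has invariant factors (1,1,1,1,1,1,1,1,1).

∂_2: C_2 → C_1 sends each 2-simplex [p,q,r] to [q,r] − [p,r] + [p,q]. For instance
  ∂PSY = SY − PY + PS,
  ∂PRX = RX − PX + PR.
This gives a 30×20 integer matrix of rank 20; reducing to Smith normal form yields diagonal entries (1,1,1,1,1,1,1,1,1,1,1,1,1,1,1,1,1,1,1,2).

Computing H_k = (kernel of ∂_k) / (image of ∂_{k+1}):

  H_0: rank C_0 − rank ∂_1 = 10 − 9 = 1, and the invariant factors of ∂_1 are all 1, so H_0 ≅ Z.
  H_1: rank ker ∂_1 − rank ∂_2 = (30 − 9) − 20 = 1, and ∂_2 has invariant factor 2 > 1, so H_1 ≅ Z ⊕ Z/2.
  H_2: rank ker ∂_2 − rank ∂_3 = (20 − 20) − 0 = 0, and there is no ∂_3, so H_2 ≅ 0.

As a check, the Euler characteristic is 10 − 30 + 20 = 0, which agrees with 1 − 1 + 0 = 0.
(K is a triangulation of the Klein bottle.)

H_0 = Z,  H_1 = Z ⊕ Z/2,  H_2 = 0.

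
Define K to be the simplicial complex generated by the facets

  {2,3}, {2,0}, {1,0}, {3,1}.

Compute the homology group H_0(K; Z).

Take the total order 0 < 1 < 2 < 3 on the vertex set. Then K (dimension 1) consists of the simplices:

  0-simplices (4): [0], [1], [2], [3]
  1-simplices (4): [0,1], [0,2], [1,3], [2,3]

giving chain groups C_0 ≅ Z^4, C_1 ≅ Z^4.

The boundary map ∂_1: C_1 → C_0 is given by ∂[p,q] = [q] − [p]. For instance
  ∂[1,3] = [3] − [1].
The resulting 4×4 matrix has rank 3, and its Smith normal form has invariant factors (1,1,1).

From H_k ≅ ker(∂_k) / im(∂_{k+1}) we obtain:

  H_0: rank C_0 − rank ∂_1 = 4 − 3 = 1, and the invariant factors of ∂_1 are all 1, so H_0 ≅ Z.

H_0 = Z.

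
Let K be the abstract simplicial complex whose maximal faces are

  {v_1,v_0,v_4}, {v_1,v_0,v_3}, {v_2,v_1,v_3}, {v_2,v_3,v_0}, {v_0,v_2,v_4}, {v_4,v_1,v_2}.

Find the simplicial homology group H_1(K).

K has 5 vertices, 9 edges, 6 triangles.
rank ∂_1 = 4, rank ∂_2 = 5 ⇒ b_1 = 9 − 4 − 5 = 0; all invariant factors of ∂_2 are 1 so no torsion. So H_1 = 0.

H_1 ≅ 0.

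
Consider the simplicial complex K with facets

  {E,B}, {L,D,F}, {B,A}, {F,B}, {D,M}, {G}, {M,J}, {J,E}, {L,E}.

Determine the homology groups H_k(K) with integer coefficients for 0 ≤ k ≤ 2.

H_0 = Z^2,  H_1 = Z^2,  H_2 = 0.

We work with the vertex ordering A < B < D < E < F < G < J < L < M. The simplices of K, each written with vertices in increasing order, are:

  0-simplices (9): A, B, D, E, F, G, J, L, M
  1-simplices (10): AB, BE, BF, DF, DL, DM, EJ, EL, FL, JM
  2-simplices (1): DFL

so the chain groups are C_0 ≅ Z^9, C_1 ≅ Z^10, C_2 ≅ Z^1.

Boundary ∂_1: C_1 → C_0 is given by ∂[p,q] = [q] − [p]. For instance
  ∂EJ = J − E.
As a 9×10 matrix over Z this has rank 7, with invariant factors (1,1,1,1,1,1,1).

The boundary map ∂_2: C_2 → C_1 acts by ∂[p,q,r] = [q,r] − [p,r] + [p,q]. For instance
  ∂DFL = FL − DL + DF.
As a 10×1 matrix over Z this has rank 1, with invariant factors (1).

From H_k ≅ ker(∂_k) / im(∂_{k+1}) we obtain:

  H_0: rank C_0 − rank ∂_1 = 9 − 7 = 2, and the invariant factors of ∂_1 are all 1, so H_0 = Z^2.
  H_1: rank ker ∂_1 − rank ∂_2 = (10 − 7) − 1 = 2, and the invariant factors of ∂_2 are all 1, so H_1 = Z^2.
  H_2: rank ker ∂_2 − rank ∂_3 = (1 − 1) − 0 = 0, and there is no ∂_3, so H_2 = 0.

As a check, the Euler characteristic is 9 − 10 + 1 = 0, which agrees with 2 − 2 + 0 = 0.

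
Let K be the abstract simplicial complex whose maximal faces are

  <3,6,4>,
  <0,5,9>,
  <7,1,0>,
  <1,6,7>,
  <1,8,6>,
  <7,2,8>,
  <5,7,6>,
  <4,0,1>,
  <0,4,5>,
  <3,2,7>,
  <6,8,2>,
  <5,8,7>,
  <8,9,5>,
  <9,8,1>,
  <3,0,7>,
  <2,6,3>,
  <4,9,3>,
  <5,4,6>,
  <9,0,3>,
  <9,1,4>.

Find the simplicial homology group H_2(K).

H_2 ≅ 0.

Take the total order 0 < 1 < 2 < 3 < 4 < 5 < 6 < 7 < 8 < 9 on the vertex set. Then K (dimension 2) consists of the simplices:

  0-simplices (10): [0], [1], [2], [3], [4], [5], [6], [7], [8], [9]
  1-simplices (30): (30 of them)
  2-simplices (20): (20 of them)

giving chain groups C_0 ≅ Z^10, C_1 ≅ Z^30, C_2 ≅ Z^20.

∂_1: C_1 → C_0 is given by ∂[p,q] = [q] − [p]. For instance
  ∂[0,7] = [7] − [0].
This gives a 10×30 integer matrix of rank 9; reducing to Smith normal form yields diagonal entries (1,1,1,1,1,1,1,1,1).

The boundary map ∂_2: C_2 → C_1 maps a triangle to the signed sum of its edges. For instance
  ∂[5,7,8] = [7,8] − [5,8] + [5,7],
  ∂[2,7,8] = [7,8] − [2,8] + [2,7].
The 30×20 boundary matrix has rank 20 and Smith normal form diag(1,1,1,1,1,1,1,1,1,1,1,1,1,1,1,1,1,1,1,2).

From H_k ≅ ker(∂_k) / im(∂_{k+1}) we obtain:

  H_2: rank ker ∂_2 − rank ∂_3 = (20 − 20) − 0 = 0, and there is no ∂_3, so H_2 = 0.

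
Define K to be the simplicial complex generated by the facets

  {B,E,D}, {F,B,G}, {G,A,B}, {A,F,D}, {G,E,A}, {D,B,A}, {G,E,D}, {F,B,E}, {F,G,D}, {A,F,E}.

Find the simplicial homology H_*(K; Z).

H_0 ≅ Z,  H_1 ≅ Z/2Z,  H_2 = 0.

We work with the vertex ordering A < B < D < E < F < G. The simplices of K, each written with vertices in increasing order, are:

  0-simplices (6): A, B, D, E, F, G
  1-simplices (15): AB, AD, AE, AF, AG, BD, BE, BF, BG, DE, DF, DG, EF, EG, FG
  2-simplices (10): ABD, ABG, ADF, AEF, AEG, BDE, BEF, BFG, DEG, DFG

giving chain groups C_0 ≅ Z^6, C_1 ≅ Z^15, C_2 ≅ Z^10.

The boundary map ∂_1: C_1 → C_0 is given by ∂[p,q] = [q] − [p].
The 6×15 boundary matrix has rank 5 and Smith normal form diag(1,1,1,1,1).

Boundary ∂_2: C_2 → C_1 maps a triangle to the signed sum of its edges. For instance
  ∂BFG = FG − BG + BF,
  ∂ADF = DF − AF + AD.
The resulting 15×10 matrix has rank 10, and its Smith normal form has invariant factors (1,1,1,1,1,1,1,1,1,2).

Computing H_k = (kernel of ∂_k) / (image of ∂_{k+1}):

  H_0: rank C_0 − rank ∂_1 = 6 − 5 = 1, and the invariant factors of ∂_1 are all 1, so H_0 ≅ Z.
  H_1: rank ker ∂_1 − rank ∂_2 = (15 − 5) − 10 = 0, and ∂_2 has invariant factor 2 > 1, so H_1 ≅ Z/2Z.
  H_2: rank ker ∂_2 − rank ∂_3 = (10 − 10) − 0 = 0, and there is no ∂_3, so H_2 ≅ 0.

(K is a triangulation of the real projective plane RP^2.)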